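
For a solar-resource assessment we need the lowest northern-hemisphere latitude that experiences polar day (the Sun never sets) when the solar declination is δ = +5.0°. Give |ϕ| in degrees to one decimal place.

Polar day requires cos h₀ = −tan ϕ tan δ ≤ −1, i.e. tan ϕ tan δ ≥ 1.
The boundary is |tan ϕ| · |tan δ| = 1, so |ϕ| = 90° − |δ| = 90° − 5.0° = 85.0° in the northern hemisphere.

|ϕ| = 85.0°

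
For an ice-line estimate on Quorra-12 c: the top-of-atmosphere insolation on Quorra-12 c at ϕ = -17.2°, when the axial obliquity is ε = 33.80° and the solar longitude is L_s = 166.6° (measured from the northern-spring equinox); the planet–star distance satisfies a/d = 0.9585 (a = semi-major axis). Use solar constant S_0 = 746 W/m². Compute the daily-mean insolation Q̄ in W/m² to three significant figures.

Solar declination: sin δ = sin ε · sin L_s = sin 33.80° × sin 166.6° = 0.12892, so δ = +7.407°.
cos h₀ = −tan(-17.2°) tan(+7.407°) = 0.0402, h₀ = 1.5305 rad.
Bracket: h₀ sin ϕ sin δ + cos ϕ cos δ sin h₀ = 1.5305×-0.29571×0.12892 + 0.95528×0.99165×0.99919 = -0.058347 + 0.946536 = 0.888189.
Inverse-square distance factor (a/d)² = 0.9585² = 0.918722.
Q̄ = (S_0/π) × 0.918722 × [bracket] = (746/π) × 0.918722 × 0.888189 = 193.8 W/m².

Q̄ ≈ 194 W/m²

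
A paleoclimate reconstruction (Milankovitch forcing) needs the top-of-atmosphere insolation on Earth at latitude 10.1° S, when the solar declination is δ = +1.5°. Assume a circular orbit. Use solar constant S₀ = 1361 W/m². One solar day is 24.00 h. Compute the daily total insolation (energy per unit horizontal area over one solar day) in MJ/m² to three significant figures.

cos H₀ = −tan(-10.1°) tan(+1.500°) = 0.0047, H₀ = 1.5661 rad.
Bracket: H₀ sin φ sin δ + cos φ cos δ sin H₀ = 1.5661×-0.17537×0.02618 + 0.98450×0.99966×0.99999 = -0.007190 + 0.984155 = 0.976965.
Q̄ = (S₀/π) × [bracket] = (1361/π) × 0.976965 = 423.24 W/m².
Daily total = Q̄ × 24.00 h × 3600 s/h = 423.24 × 24.00 × 3600 / 10⁶ = 36.57 MJ/m².

36.6 MJ/m²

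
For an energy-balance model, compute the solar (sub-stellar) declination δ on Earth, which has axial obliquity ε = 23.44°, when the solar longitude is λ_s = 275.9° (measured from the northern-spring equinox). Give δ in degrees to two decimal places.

δ = -23.31°

sin δ = sin ε · sin λ_s = sin 23.44° × sin 275.9° = -0.395681.
δ = arcsin(-0.395681) = -23.31°.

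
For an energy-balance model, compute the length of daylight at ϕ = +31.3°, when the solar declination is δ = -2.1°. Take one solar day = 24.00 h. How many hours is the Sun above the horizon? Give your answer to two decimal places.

11.83 h

cos h₀ = −tan ϕ · tan δ = −tan(+31.3°) × tan(-2.100°) = 0.0223, so h₀ = 1.5485 rad = 88.72°.
Daylight = 2h₀/(2π) × 24.00 h = (1.5485/π) × 24.00 = 11.83 h.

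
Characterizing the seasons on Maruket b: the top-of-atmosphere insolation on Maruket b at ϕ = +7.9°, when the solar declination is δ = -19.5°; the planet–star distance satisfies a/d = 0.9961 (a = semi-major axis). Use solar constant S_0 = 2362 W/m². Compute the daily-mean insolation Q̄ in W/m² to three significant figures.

Q̄ ≈ 644 W/m²

cos h₀ = −tan(+7.9°) tan(-19.500°) = 0.0491, h₀ = 1.5216 rad.
Bracket: h₀ sin ϕ sin δ + cos ϕ cos δ sin h₀ = 1.5216×0.13744×-0.33381 + 0.99051×0.94264×0.99879 = -0.069809 + 0.932565 = 0.862756.
Inverse-square distance factor (a/d)² = 0.9961² = 0.992215.
Q̄ = (S_0/π) × 0.992215 × [bracket] = (2362/π) × 0.992215 × 0.862756 = 643.6 W/m².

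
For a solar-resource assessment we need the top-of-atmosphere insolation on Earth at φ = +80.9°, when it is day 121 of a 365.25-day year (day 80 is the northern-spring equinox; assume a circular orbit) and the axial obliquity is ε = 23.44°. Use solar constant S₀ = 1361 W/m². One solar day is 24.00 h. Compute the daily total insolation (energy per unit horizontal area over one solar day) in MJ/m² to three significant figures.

29.9 MJ/m²

Solar longitude: λ_s = 360° × (121 − 80)/365.25 = 40.411°.
sin δ = sin 23.44° × sin 40.411° = 0.25787, so δ = +14.944°.
cos H₀ = −tan(+80.9°) tan(+14.944°) = -1.6663 ≤ −1 ⇒ polar day, H₀ = π.
Bracket: H₀ sin φ sin δ + cos φ cos δ sin H₀ = 3.1416×0.98741×0.25787 + 0.15816×0.96618×0.00000 = 0.799925 + 0.000000 = 0.799925.
Q̄ = (S₀/π) × [bracket] = (1361/π) × 0.799925 = 346.54 W/m².
Daily total = Q̄ × 24.00 h × 3600 s/h = 346.54 × 24.00 × 3600 / 10⁶ = 29.94 MJ/m².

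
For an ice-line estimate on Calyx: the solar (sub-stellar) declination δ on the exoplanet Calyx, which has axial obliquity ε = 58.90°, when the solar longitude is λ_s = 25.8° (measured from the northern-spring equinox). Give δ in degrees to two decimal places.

sin δ = sin ε · sin λ_s = sin 58.90° × sin 25.8° = 0.372674.
δ = arcsin(0.372674) = +21.88°.

δ = +21.88°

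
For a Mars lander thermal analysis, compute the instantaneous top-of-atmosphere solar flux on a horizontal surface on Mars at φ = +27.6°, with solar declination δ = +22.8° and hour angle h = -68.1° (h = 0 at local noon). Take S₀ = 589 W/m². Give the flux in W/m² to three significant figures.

285 W/m²

cos θ_z = sin φ sin δ + cos φ cos δ cos h = 0.179534 + 0.304716 = 0.484250.
Flux = S₀ · cos θ_z = 589 × 0.484250 = 285.2 W/m².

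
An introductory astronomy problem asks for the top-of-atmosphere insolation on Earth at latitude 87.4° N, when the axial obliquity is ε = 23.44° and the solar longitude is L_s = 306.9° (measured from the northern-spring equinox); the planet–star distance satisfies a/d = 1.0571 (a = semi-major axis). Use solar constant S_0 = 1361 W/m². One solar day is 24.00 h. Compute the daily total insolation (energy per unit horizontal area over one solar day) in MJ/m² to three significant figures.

0.00 MJ/m²

Solar declination: sin δ = sin ε · sin L_s = sin 23.44° × sin 306.9° = -0.31811, so δ = -18.548°.
cos h₀ = −tan(+87.4°) tan(-18.548°) = 7.3890 ≥ 1 ⇒ polar night, h₀ = 0 and Q̄ = 0.
Inverse-square distance factor (a/d)² = 1.0571² = 1.117460.
Daily total = Q̄ × 24.00 h × 3600 s/h = 0.00 MJ/m².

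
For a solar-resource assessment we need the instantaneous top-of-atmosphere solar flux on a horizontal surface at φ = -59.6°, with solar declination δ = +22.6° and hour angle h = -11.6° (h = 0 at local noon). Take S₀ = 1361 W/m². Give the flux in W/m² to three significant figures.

cos θ_z = sin φ sin δ + cos φ cos δ cos h = -0.331460 + 0.457634 = 0.126174.
Flux = S₀ · cos θ_z = 1361 × 0.126174 = 171.7 W/m².

172 W/m²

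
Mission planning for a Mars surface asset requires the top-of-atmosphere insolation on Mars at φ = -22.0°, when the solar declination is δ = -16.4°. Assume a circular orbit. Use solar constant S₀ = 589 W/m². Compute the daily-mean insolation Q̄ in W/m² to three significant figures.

cos H₀ = −tan(-22.0°) tan(-16.400°) = -0.1189, H₀ = 1.6900 rad.
Bracket: H₀ sin φ sin δ + cos φ cos δ sin H₀ = 1.6900×-0.37461×-0.28234 + 0.92718×0.95931×0.99290 = 0.178747 + 0.883138 = 1.061885.
Q̄ = (S₀/π) × [bracket] = (589/π) × 1.061885 = 199.1 W/m².

Q̄ ≈ 199 W/m²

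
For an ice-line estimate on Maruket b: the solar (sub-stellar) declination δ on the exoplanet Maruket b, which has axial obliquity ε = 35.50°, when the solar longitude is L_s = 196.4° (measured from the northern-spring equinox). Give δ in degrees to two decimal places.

δ = -9.44°

sin δ = sin ε · sin L_s = sin 35.50° × sin 196.4° = -0.163957.
δ = arcsin(-0.163957) = -9.44°.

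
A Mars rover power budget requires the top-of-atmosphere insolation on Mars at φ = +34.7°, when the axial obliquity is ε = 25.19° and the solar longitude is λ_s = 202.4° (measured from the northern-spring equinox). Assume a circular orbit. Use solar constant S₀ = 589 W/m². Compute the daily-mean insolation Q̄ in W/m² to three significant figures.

Solar declination: sin δ = sin ε · sin λ_s = sin 25.19° × sin 202.4° = -0.16219, so δ = -9.334°.
cos H₀ = −tan(+34.7°) tan(-9.334°) = 0.1138, H₀ = 1.4567 rad.
Bracket: H₀ sin φ sin δ + cos φ cos δ sin H₀ = 1.4567×0.56928×-0.16219 + 0.82214×0.98676×0.99350 = -0.134499 + 0.805982 = 0.671483.
Q̄ = (S₀/π) × [bracket] = (589/π) × 0.671483 = 125.9 W/m².

Q̄ ≈ 126 W/m²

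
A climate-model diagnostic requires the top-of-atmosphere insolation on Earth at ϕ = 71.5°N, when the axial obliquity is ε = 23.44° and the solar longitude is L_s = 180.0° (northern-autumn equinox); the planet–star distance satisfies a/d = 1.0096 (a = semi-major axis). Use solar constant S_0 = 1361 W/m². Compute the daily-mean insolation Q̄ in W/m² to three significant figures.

Q̄ ≈ 140 W/m²

Solar declination: sin δ = sin ε · sin L_s = sin 23.44° × sin 180.0° = 0.00000, so δ = +0.000°.
cos h₀ = −tan(+71.5°) tan(+0.000°) = -0.0000, h₀ = 1.5708 rad.
Bracket: h₀ sin ϕ sin δ + cos ϕ cos δ sin h₀ = 1.5708×0.94832×0.00000 + 0.31730×1.00000×1.00000 = 0.000000 + 0.317300 = 0.317300.
Inverse-square distance factor (a/d)² = 1.0096² = 1.019292.
Q̄ = (S_0/π) × 1.019292 × [bracket] = (1361/π) × 1.019292 × 0.317300 = 140.1 W/m².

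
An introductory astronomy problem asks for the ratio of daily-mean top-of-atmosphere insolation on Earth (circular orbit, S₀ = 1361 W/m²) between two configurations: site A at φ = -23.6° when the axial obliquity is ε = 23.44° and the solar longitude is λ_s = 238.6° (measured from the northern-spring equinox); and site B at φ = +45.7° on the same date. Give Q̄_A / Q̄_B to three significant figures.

— Configuration A (φ=-23.6°):
Solar declination: sin δ = sin ε · sin λ_s = sin 23.44° × sin 238.6° = -0.33953, so δ = -19.848°.
cos H₀ = −tan(-23.6°) tan(-19.848°) = -0.1577, H₀ = 1.7292 rad.
Bracket: H₀ sin φ sin δ + cos φ cos δ sin H₀ = 1.7292×-0.40035×-0.33953 + 0.91636×0.94059×0.98749 = 0.235052 + 0.851136 = 1.086188.
Q̄ = (S₀/π) × [bracket] = (1361/π) × 1.086188 = 470.56 W/m².
— Configuration B (φ=+45.7°):
cos H₀ = −tan(+45.7°) tan(-19.848°) = 0.3699, H₀ = 1.1919 rad.
Bracket: H₀ sin φ sin δ + cos φ cos δ sin H₀ = 1.1919×0.71569×-0.33953 + 0.69842×0.94059×0.92907 = -0.289630 + 0.610331 = 0.320701.
Q̄ = (S₀/π) × [bracket] = (1361/π) × 0.320701 = 138.93 W/m².
Ratio Q̄_A / Q̄_B = 470.56 / 138.93 = 3.387.

Q̄_A / Q̄_B ≈ 3.39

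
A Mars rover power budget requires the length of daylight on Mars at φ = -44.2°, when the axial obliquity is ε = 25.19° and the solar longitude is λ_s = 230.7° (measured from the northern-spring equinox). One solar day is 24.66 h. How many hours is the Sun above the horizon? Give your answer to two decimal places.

Solar declination: sin δ = sin ε · sin λ_s = sin 25.19° × sin 230.7° = -0.32936, so δ = -19.230°.
cos H₀ = −tan φ · tan δ = −tan(-44.2°) × tan(-19.230°) = -0.3392, so H₀ = 1.9169 rad = 109.83°.
Daylight = 2H₀/(2π) × 24.66 h = (1.9169/π) × 24.66 = 15.05 h.

15.05 h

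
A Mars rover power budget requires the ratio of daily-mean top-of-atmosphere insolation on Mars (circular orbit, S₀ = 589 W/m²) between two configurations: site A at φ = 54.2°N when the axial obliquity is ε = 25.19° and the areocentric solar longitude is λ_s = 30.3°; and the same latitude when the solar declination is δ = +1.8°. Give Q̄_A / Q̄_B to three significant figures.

— Configuration A (φ=+54.2°):
sin δ = sin 25.19° × sin 30.3° = 0.21474, so δ = +12.400°.
cos H₀ = −tan(+54.2°) tan(+12.400°) = -0.3049, H₀ = 1.8806 rad.
Bracket: H₀ sin φ sin δ + cos φ cos δ sin H₀ = 1.8806×0.81106×0.21474 + 0.58496×0.97667×0.95240 = 0.327539 + 0.544118 = 0.871657.
Q̄ = (S₀/π) × [bracket] = (589/π) × 0.871657 = 163.42 W/m².
— Configuration B (φ=+54.2°):
cos H₀ = −tan(+54.2°) tan(+1.800°) = -0.0436, H₀ = 1.6144 rad.
Bracket: H₀ sin φ sin δ + cos φ cos δ sin H₀ = 1.6144×0.81106×0.03141 + 0.58496×0.99951×0.99905 = 0.041127 + 0.584118 = 0.625245.
Q̄ = (S₀/π) × [bracket] = (589/π) × 0.625245 = 117.22 W/m².
Ratio Q̄_A / Q̄_B = 163.42 / 117.22 = 1.394.

Q̄_A / Q̄_B ≈ 1.39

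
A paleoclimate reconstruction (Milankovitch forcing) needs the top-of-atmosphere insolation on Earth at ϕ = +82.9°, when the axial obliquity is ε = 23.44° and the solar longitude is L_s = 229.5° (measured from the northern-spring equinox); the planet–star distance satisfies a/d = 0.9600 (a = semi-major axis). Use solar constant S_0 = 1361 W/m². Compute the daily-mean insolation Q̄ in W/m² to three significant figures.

Q̄ ≈ 0.00 W/m²

Solar declination: sin δ = sin ε · sin L_s = sin 23.44° × sin 229.5° = -0.30248, so δ = -17.607°.
cos h₀ = −tan(+82.9°) tan(-17.607°) = 2.5478 ≥ 1 ⇒ polar night, h₀ = 0 and Q̄ = 0.
Inverse-square distance factor (a/d)² = 0.9600² = 0.921600.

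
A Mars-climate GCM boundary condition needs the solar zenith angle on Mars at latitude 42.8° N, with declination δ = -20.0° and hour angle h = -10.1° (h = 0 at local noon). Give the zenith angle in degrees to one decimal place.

cos θ_z = sin φ sin δ + cos φ cos δ cos h = -0.232383 + 0.678796 = 0.446413.
θ_z = arccos(0.446413) = 63.5°.

θ_z = 63.5°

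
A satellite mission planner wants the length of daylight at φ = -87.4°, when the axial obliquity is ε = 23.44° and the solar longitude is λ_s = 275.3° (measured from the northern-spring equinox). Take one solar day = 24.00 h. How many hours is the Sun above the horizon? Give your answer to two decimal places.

Solar declination: sin δ = sin ε · sin λ_s = sin 23.44° × sin 275.3° = -0.39609, so δ = -23.334°.
Sunrise equation: cos H₀ = −tan φ · tan δ = -9.4995 ≤ −1, so the Sun never sets (polar day) and H₀ = π.
Daylight = 2H₀/(2π) × 24.00 h = (3.1416/π) × 24.00 = 24.00 h.

24.00 h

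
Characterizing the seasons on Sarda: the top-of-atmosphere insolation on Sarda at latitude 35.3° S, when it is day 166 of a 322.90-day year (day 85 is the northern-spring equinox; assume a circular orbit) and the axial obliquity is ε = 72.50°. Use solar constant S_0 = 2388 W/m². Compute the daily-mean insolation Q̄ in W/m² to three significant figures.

Q̄ ≈ 0.00 W/m²

Solar longitude: L_s = 360° × (166 − 85)/322.90 = 90.307°.
sin δ = sin 72.50° × sin 90.307° = 0.95370, so δ = +72.497°.
cos h₀ = −tan(-35.3°) tan(+72.497°) = 2.2453 ≥ 1 ⇒ polar night, h₀ = 0 and Q̄ = 0.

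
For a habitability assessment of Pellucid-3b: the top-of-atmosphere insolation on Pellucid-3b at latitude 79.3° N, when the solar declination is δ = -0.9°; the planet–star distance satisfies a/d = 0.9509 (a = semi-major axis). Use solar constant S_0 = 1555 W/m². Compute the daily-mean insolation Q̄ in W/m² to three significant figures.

cos h₀ = −tan(+79.3°) tan(-0.900°) = 0.0831, h₀ = 1.4876 rad.
Bracket: h₀ sin ϕ sin δ + cos ϕ cos δ sin h₀ = 1.4876×0.98261×-0.01571 + 0.18567×0.99988×0.99654 = -0.022964 + 0.185005 = 0.162041.
Inverse-square distance factor (a/d)² = 0.9509² = 0.904211.
Q̄ = (S_0/π) × 0.904211 × [bracket] = (1555/π) × 0.904211 × 0.162041 = 72.52 W/m².

Q̄ ≈ 72.5 W/m²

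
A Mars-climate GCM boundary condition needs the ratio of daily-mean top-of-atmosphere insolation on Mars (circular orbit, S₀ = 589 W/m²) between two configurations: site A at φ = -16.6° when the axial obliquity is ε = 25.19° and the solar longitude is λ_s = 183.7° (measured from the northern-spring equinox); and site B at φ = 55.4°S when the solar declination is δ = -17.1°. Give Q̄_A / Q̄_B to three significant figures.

Q̄_A / Q̄_B ≈ 0.992

— Configuration A (φ=-16.6°):
Solar declination: sin δ = sin ε · sin λ_s = sin 25.19° × sin 183.7° = -0.02747, so δ = -1.574°.
cos H₀ = −tan(-16.6°) tan(-1.574°) = -0.0082, H₀ = 1.5790 rad.
Bracket: H₀ sin φ sin δ + cos φ cos δ sin H₀ = 1.5790×-0.28569×-0.02747 + 0.95832×0.99962×0.99997 = 0.012392 + 0.957927 = 0.970319.
Q̄ = (S₀/π) × [bracket] = (589/π) × 0.970319 = 181.92 W/m².
— Configuration B (φ=-55.4°):
cos H₀ = −tan(-55.4°) tan(-17.100°) = -0.4459, H₀ = 2.0330 rad.
Bracket: H₀ sin φ sin δ + cos φ cos δ sin H₀ = 2.0330×-0.82314×-0.29404 + 0.56784×0.95579×0.89506 = 0.492059 + 0.485781 = 0.977840.
Q̄ = (S₀/π) × [bracket] = (589/π) × 0.977840 = 183.33 W/m².
Ratio Q̄_A / Q̄_B = 181.92 / 183.33 = 0.9923.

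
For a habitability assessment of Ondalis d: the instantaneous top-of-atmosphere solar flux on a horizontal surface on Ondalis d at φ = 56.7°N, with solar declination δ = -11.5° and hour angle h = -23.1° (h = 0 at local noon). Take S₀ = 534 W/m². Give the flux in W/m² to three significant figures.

175 W/m²

cos θ_z = sin φ sin δ + cos φ cos δ cos h = -0.166633 + 0.494865 = 0.328232.
Flux = S₀ · cos θ_z = 534 × 0.328232 = 175.3 W/m².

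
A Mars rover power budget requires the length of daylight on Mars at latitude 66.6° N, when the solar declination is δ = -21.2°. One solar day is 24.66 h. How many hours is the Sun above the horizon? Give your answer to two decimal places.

cos h₀ = −tan ϕ · tan δ = −tan(+66.6°) × tan(-21.200°) = 0.8963, so h₀ = 0.4594 rad = 26.32°.
Daylight = 2h₀/(2π) × 24.66 h = (0.4594/π) × 24.66 = 3.61 h.

3.61 h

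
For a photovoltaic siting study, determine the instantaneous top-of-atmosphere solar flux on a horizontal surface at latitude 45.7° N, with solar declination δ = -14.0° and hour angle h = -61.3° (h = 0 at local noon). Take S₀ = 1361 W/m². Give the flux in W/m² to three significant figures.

207 W/m²

cos θ_z = sin φ sin δ + cos φ cos δ cos h = -0.173142 + 0.325433 = 0.152291.
Flux = S₀ · cos θ_z = 1361 × 0.152291 = 207.3 W/m².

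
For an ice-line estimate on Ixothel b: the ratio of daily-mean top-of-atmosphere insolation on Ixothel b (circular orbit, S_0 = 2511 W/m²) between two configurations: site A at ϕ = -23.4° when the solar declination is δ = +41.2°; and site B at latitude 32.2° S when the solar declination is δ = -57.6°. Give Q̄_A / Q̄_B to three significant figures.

Q̄_A / Q̄_B ≈ 0.233

— Configuration A (ϕ=-23.4°):
cos h₀ = −tan(-23.4°) tan(+41.200°) = 0.3788, h₀ = 1.1823 rad.
Bracket: h₀ sin ϕ sin δ + cos ϕ cos δ sin h₀ = 1.1823×-0.39715×0.65869 + 0.91775×0.75241×0.92546 = -0.309288 + 0.639053 = 0.329765.
Q̄ = (S_0/π) × [bracket] = (2511/π) × 0.329765 = 263.57 W/m².
— Configuration B (ϕ=-32.2°):
cos h₀ = −tan(-32.2°) tan(-57.600°) = -0.9923, h₀ = 3.0174 rad.
Bracket: h₀ sin ϕ sin δ + cos ϕ cos δ sin h₀ = 3.0174×-0.53288×-0.84433 + 0.84619×0.53583×0.12385 = 1.357608 + 0.056155 = 1.413763.
Q̄ = (S_0/π) × [bracket] = (2511/π) × 1.413763 = 1130.0 W/m².
Ratio Q̄_A / Q̄_B = 263.57 / 1130.0 = 0.2332.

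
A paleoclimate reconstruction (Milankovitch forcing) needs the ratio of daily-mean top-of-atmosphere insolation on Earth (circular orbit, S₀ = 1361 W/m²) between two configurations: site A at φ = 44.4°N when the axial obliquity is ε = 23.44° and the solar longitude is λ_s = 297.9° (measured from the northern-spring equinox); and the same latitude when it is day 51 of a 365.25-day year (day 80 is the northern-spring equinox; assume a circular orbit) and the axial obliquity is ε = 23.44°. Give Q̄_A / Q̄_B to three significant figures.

— Configuration A (φ=+44.4°):
Solar declination: sin δ = sin ε · sin λ_s = sin 23.44° × sin 297.9° = -0.35155, so δ = -20.582°.
cos H₀ = −tan(+44.4°) tan(-20.582°) = 0.3677, H₀ = 1.1942 rad.
Bracket: H₀ sin φ sin δ + cos φ cos δ sin H₀ = 1.1942×0.69966×-0.35155 + 0.71447×0.93617×0.92993 = -0.293732 + 0.621998 = 0.328266.
Q̄ = (S₀/π) × [bracket] = (1361/π) × 0.328266 = 142.21 W/m².
— Configuration B (φ=+44.4°):
Solar longitude: λ_s = 360° × (51 − 80)/365.25 = -28.583°, i.e. -28.583° + 360° = 331.417°.
sin δ = sin 23.44° × sin 331.417° = -0.19032, so δ = -10.971°.
cos H₀ = −tan(+44.4°) tan(-10.971°) = 0.1898, H₀ = 1.3798 rad.
Bracket: H₀ sin φ sin δ + cos φ cos δ sin H₀ = 1.3798×0.69966×-0.19032 + 0.71447×0.98172×0.98181 = -0.183733 + 0.688651 = 0.504918.
Q̄ = (S₀/π) × [bracket] = (1361/π) × 0.504918 = 218.74 W/m².
Ratio Q̄_A / Q̄_B = 142.21 / 218.74 = 0.6501.

Q̄_A / Q̄_B ≈ 0.650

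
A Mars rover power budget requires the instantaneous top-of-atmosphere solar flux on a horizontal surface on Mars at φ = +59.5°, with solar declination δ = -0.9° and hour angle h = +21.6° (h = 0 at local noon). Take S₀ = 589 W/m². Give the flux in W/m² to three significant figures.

cos θ_z = sin φ sin δ + cos φ cos δ cos h = -0.013534 + 0.471839 = 0.458305.
Flux = S₀ · cos θ_z = 589 × 0.458305 = 269.9 W/m².

270 W/m²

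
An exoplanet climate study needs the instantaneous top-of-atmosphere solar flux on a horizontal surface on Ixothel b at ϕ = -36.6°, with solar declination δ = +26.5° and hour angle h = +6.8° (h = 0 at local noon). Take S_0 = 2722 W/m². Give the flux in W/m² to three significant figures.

1.22e+03 W/m²

cos θ_z = sin ϕ sin δ + cos ϕ cos δ cos h = -0.266034 + 0.713415 = 0.447381.
Flux = S_0 · cos θ_z = 2722 × 0.447381 = 1218 W/m².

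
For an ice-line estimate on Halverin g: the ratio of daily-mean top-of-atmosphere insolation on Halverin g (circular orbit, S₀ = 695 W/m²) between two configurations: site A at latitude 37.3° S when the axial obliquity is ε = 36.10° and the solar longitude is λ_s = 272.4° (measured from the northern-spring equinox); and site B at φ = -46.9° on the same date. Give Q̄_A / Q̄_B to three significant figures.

— Configuration A (φ=-37.3°):
Solar declination: sin δ = sin ε · sin λ_s = sin 36.10° × sin 272.4° = -0.58868, so δ = -36.063°.
cos H₀ = −tan(-37.3°) tan(-36.063°) = -0.5548, H₀ = 2.1589 rad.
Bracket: H₀ sin φ sin δ + cos φ cos δ sin H₀ = 2.1589×-0.60599×-0.58868 + 0.79547×0.80837×0.83201 = 0.770153 + 0.535011 = 1.305164.
Q̄ = (S₀/π) × [bracket] = (695/π) × 1.305164 = 288.74 W/m².
— Configuration B (φ=-46.9°):
cos H₀ = −tan(-46.9°) tan(-36.063°) = -0.7782, H₀ = 2.4626 rad.
Bracket: H₀ sin φ sin δ + cos φ cos δ sin H₀ = 2.4626×-0.73016×-0.58868 + 0.68327×0.80837×0.62801 = 1.058501 + 0.346872 = 1.405373.
Q̄ = (S₀/π) × [bracket] = (695/π) × 1.405373 = 310.90 W/m².
Ratio Q̄_A / Q̄_B = 288.74 / 310.90 = 0.9287.

Q̄_A / Q̄_B ≈ 0.929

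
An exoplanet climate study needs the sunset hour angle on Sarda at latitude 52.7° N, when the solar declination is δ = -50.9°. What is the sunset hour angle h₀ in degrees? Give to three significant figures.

h₀ = 0.00°

cos h₀ = −tan ϕ · tan δ = 1.6153 ≥ 1, so the host star never rises (polar night) and h₀ = 0.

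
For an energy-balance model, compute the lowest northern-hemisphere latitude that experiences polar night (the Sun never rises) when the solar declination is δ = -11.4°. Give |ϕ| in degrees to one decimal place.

|ϕ| = 78.6°

Polar night requires cos h₀ = −tan ϕ tan δ ≥ 1, i.e. tan ϕ tan δ ≤ −1.
The boundary is |tan ϕ| · |tan δ| = 1, so |ϕ| = 90° − |δ| = 90° − 11.4° = 78.6° in the northern hemisphere.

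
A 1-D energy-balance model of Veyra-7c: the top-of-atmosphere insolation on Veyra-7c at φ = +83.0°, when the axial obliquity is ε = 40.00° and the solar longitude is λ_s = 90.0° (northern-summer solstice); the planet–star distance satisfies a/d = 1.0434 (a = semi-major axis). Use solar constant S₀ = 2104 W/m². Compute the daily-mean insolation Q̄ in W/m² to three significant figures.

Q̄ ≈ 1.46e+03 W/m²

Solar declination: sin δ = sin ε · sin λ_s = sin 40.00° × sin 90.0° = 0.64279, so δ = +40.000°.
cos H₀ = −tan(+83.0°) tan(+40.000°) = -6.8339 ≤ −1 ⇒ polar day, H₀ = π.
Bracket: H₀ sin φ sin δ + cos φ cos δ sin H₀ = 3.1416×0.99255×0.64279 + 0.12187×0.76604×0.00000 = 2.004345 + 0.000000 = 2.004345.
Inverse-square distance factor (a/d)² = 1.0434² = 1.088684.
Q̄ = (S₀/π) × 1.088684 × [bracket] = (2104/π) × 1.088684 × 2.004345 = 1461 W/m².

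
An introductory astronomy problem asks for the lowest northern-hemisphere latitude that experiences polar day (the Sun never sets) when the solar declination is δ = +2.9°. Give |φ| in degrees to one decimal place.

|φ| = 87.1°

Polar day requires cos H₀ = −tan φ tan δ ≤ −1, i.e. tan φ tan δ ≥ 1.
The boundary is |tan φ| · |tan δ| = 1, so |φ| = 90° − |δ| = 90° − 2.9° = 87.1° in the northern hemisphere.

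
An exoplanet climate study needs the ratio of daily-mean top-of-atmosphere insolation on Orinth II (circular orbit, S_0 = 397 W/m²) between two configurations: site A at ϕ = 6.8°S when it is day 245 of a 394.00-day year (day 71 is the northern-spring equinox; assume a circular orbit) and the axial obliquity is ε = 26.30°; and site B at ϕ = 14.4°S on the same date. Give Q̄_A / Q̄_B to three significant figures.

Q̄_A / Q̄_B ≈ 1.06

— Configuration A (ϕ=-6.8°):
Solar longitude: L_s = 360° × (245 − 71)/394.00 = 158.985°.
sin δ = sin 26.30° × sin 158.985° = 0.15889, so δ = +9.143°.
cos h₀ = −tan(-6.8°) tan(+9.143°) = 0.0192, h₀ = 1.5516 rad.
Bracket: h₀ sin ϕ sin δ + cos ϕ cos δ sin h₀ = 1.5516×-0.11840×0.15889 + 0.99297×0.98730×0.99982 = -0.029190 + 0.980183 = 0.950993.
Q̄ = (S_0/π) × [bracket] = (397/π) × 0.950993 = 120.18 W/m².
— Configuration B (ϕ=-14.4°):
cos h₀ = −tan(-14.4°) tan(+9.143°) = 0.0413, h₀ = 1.5295 rad.
Bracket: h₀ sin ϕ sin δ + cos ϕ cos δ sin h₀ = 1.5295×-0.24869×0.15889 + 0.96858×0.98730×0.99915 = -0.060437 + 0.955466 = 0.895029.
Q̄ = (S_0/π) × [bracket] = (397/π) × 0.895029 = 113.10 W/m².
Ratio Q̄_A / Q̄_B = 120.18 / 113.10 = 1.063.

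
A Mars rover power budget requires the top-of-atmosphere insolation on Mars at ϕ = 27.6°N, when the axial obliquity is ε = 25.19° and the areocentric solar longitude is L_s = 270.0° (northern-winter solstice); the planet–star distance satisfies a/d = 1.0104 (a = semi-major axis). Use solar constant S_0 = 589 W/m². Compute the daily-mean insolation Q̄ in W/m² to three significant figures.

Q̄ ≈ 98.9 W/m²

sin δ = sin 25.19° × sin 270.0° = -0.42562, so δ = -25.190°.
cos h₀ = −tan(+27.6°) tan(-25.190°) = 0.2459, h₀ = 1.3224 rad.
Bracket: h₀ sin ϕ sin δ + cos ϕ cos δ sin h₀ = 1.3224×0.46330×-0.42562 + 0.88620×0.90490×0.96930 = -0.260764 + 0.777303 = 0.516539.
Inverse-square distance factor (a/d)² = 1.0104² = 1.020908.
Q̄ = (S_0/π) × 1.020908 × [bracket] = (589/π) × 1.020908 × 0.516539 = 98.87 W/m².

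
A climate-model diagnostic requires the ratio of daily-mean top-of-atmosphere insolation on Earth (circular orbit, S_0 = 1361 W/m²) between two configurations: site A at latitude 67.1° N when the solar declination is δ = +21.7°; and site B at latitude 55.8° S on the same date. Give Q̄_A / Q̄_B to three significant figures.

Q̄_A / Q̄_B ≈ 8.00

— Configuration A (ϕ=+67.1°):
cos h₀ = −tan(+67.1°) tan(+21.700°) = -0.9421, h₀ = 2.7996 rad.
Bracket: h₀ sin ϕ sin δ + cos ϕ cos δ sin h₀ = 2.7996×0.92119×0.36975 + 0.38912×0.92913×0.33540 = 0.953572 + 0.121262 = 1.074834.
Q̄ = (S_0/π) × [bracket] = (1361/π) × 1.074834 = 465.64 W/m².
— Configuration B (ϕ=-55.8°):
cos h₀ = −tan(-55.8°) tan(+21.700°) = 0.5856, h₀ = 0.9452 rad.
Bracket: h₀ sin ϕ sin δ + cos ϕ cos δ sin h₀ = 0.9452×-0.82708×0.36975 + 0.56208×0.92913×0.81063 = -0.289054 + 0.423348 = 0.134294.
Q̄ = (S_0/π) × [bracket] = (1361/π) × 0.134294 = 58.179 W/m².
Ratio Q̄_A / Q̄_B = 465.64 / 58.179 = 8.004.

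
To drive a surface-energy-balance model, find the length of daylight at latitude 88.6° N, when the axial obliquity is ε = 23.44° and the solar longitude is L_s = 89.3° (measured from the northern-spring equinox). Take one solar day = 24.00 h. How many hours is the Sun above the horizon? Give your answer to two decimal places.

Solar declination: sin δ = sin ε · sin L_s = sin 23.44° × sin 89.3° = 0.39776, so δ = +23.438°.
Sunrise equation: cos h₀ = −tan ϕ · tan δ = -17.7389 ≤ −1, so the Sun never sets (polar day) and h₀ = π.
Daylight = 2h₀/(2π) × 24.00 h = (3.1416/π) × 24.00 = 24.00 h.

24.00 h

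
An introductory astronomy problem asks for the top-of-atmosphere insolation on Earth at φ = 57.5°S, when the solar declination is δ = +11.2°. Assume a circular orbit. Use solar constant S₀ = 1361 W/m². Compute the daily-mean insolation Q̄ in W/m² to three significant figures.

Q̄ ≈ 128 W/m²

cos H₀ = −tan(-57.5°) tan(+11.200°) = 0.3108, H₀ = 1.2548 rad.
Bracket: H₀ sin φ sin δ + cos φ cos δ sin H₀ = 1.2548×-0.84339×0.19423 + 0.53730×0.98096×0.95047 = -0.205551 + 0.500964 = 0.295413.
Q̄ = (S₀/π) × [bracket] = (1361/π) × 0.295413 = 128.0 W/m².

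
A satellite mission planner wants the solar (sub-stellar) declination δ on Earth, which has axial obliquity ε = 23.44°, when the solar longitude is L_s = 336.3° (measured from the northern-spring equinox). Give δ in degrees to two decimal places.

sin δ = sin ε · sin L_s = sin 23.44° × sin 336.3° = -0.159890.
δ = arcsin(-0.159890) = -9.20°.

δ = -9.20°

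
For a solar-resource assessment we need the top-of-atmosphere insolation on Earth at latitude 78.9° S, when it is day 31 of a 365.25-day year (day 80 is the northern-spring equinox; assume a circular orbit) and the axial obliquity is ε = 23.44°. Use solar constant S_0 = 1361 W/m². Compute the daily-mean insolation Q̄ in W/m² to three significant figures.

Solar longitude: L_s = 360° × (31 − 80)/365.25 = -48.296°, i.e. -48.296° + 360° = 311.704°.
sin δ = sin 23.44° × sin 311.704° = -0.29698, so δ = -17.277°.
cos h₀ = −tan(-78.9°) tan(-17.277°) = -1.5853 ≤ −1 ⇒ polar day, h₀ = π.
Bracket: h₀ sin ϕ sin δ + cos ϕ cos δ sin h₀ = 3.1416×-0.98129×-0.29698 + 0.19252×0.95488×0.00000 = 0.915536 + 0.000000 = 0.915536.
Q̄ = (S_0/π) × [bracket] = (1361/π) × 0.915536 = 396.6 W/m².

Q̄ ≈ 397 W/m²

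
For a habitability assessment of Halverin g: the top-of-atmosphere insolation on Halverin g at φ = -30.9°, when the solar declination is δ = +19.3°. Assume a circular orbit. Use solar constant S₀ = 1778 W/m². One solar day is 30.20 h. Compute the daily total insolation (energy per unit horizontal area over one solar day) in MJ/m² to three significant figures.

34.5 MJ/m²

cos H₀ = −tan(-30.9°) tan(+19.300°) = 0.2096, H₀ = 1.3596 rad.
Bracket: H₀ sin φ sin δ + cos φ cos δ sin H₀ = 1.3596×-0.51354×0.33051 + 0.85806×0.94380×0.97779 = -0.230765 + 0.791851 = 0.561086.
Q̄ = (S₀/π) × [bracket] = (1778/π) × 0.561086 = 317.55 W/m².
Daily total = Q̄ × 30.20 h × 3600 s/h = 317.55 × 30.20 × 3600 / 10⁶ = 34.52 MJ/m².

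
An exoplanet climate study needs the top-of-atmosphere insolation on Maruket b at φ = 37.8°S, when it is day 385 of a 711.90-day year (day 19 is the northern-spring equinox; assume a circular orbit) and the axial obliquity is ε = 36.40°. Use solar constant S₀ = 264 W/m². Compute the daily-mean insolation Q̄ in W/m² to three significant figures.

Solar longitude: λ_s = 360° × (385 − 19)/711.90 = 185.082°.
sin δ = sin 36.40° × sin 185.082° = -0.05257, so δ = -3.013°.
cos H₀ = −tan(-37.8°) tan(-3.013°) = -0.0408, H₀ = 1.6116 rad.
Bracket: H₀ sin φ sin δ + cos φ cos δ sin H₀ = 1.6116×-0.61291×-0.05257 + 0.79016×0.99862×0.99917 = 0.051927 + 0.788415 = 0.840342.
Q̄ = (S₀/π) × [bracket] = (264/π) × 0.840342 = 70.62 W/m².

Q̄ ≈ 70.6 W/m²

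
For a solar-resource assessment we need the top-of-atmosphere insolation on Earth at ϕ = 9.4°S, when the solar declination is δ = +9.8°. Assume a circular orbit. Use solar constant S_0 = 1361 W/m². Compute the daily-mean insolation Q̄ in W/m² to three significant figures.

Q̄ ≈ 402 W/m²

cos h₀ = −tan(-9.4°) tan(+9.800°) = 0.0286, h₀ = 1.5422 rad.
Bracket: h₀ sin ϕ sin δ + cos ϕ cos δ sin h₀ = 1.5422×-0.16333×0.17021 + 0.98657×0.98541×0.99959 = -0.042874 + 0.971777 = 0.928903.
Q̄ = (S_0/π) × [bracket] = (1361/π) × 0.928903 = 402.4 W/m².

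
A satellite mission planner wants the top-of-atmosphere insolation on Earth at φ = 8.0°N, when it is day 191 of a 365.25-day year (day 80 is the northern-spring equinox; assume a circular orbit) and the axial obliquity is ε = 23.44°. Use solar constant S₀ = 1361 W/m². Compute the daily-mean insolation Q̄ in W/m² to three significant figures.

Solar longitude: λ_s = 360° × (191 − 80)/365.25 = 109.405°.
sin δ = sin 23.44° × sin 109.405° = 0.37519, so δ = +22.036°.
cos H₀ = −tan(+8.0°) tan(+22.036°) = -0.0569, H₀ = 1.6277 rad.
Bracket: H₀ sin φ sin δ + cos φ cos δ sin H₀ = 1.6277×0.13917×0.37519 + 0.99027×0.92695×0.99838 = 0.084991 + 0.916444 = 1.001435.
Q̄ = (S₀/π) × [bracket] = (1361/π) × 1.001435 = 433.8 W/m².

Q̄ ≈ 434 W/m²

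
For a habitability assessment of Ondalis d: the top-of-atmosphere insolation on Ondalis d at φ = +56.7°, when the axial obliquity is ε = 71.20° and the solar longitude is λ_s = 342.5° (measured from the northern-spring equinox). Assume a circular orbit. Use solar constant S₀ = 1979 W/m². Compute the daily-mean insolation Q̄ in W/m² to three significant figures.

Solar declination: sin δ = sin ε · sin λ_s = sin 71.20° × sin 342.5° = -0.28466, so δ = -16.539°.
cos H₀ = −tan(+56.7°) tan(-16.539°) = 0.4521, H₀ = 1.1017 rad.
Bracket: H₀ sin φ sin δ + cos φ cos δ sin H₀ = 1.1017×0.83581×-0.28466 + 0.54902×0.95863×0.89199 = -0.262118 + 0.469461 = 0.207343.
Q̄ = (S₀/π) × [bracket] = (1979/π) × 0.207343 = 130.6 W/m².

Q̄ ≈ 131 W/m²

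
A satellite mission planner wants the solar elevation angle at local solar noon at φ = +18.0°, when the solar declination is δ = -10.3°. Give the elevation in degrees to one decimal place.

At local noon the hour angle is zero, so the zenith angle equals |φ − δ| = |+18.0° − (-10.300°)| = 28.300°.
Elevation = 90° − 28.300° = 61.7°.

61.7°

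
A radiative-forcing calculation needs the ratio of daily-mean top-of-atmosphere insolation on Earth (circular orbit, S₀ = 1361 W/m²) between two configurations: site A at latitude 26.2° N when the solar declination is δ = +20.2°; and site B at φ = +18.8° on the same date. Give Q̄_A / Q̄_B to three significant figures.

Q̄_A / Q̄_B ≈ 1.02

— Configuration A (φ=+26.2°):
cos H₀ = −tan(+26.2°) tan(+20.200°) = -0.1810, H₀ = 1.7528 rad.
Bracket: H₀ sin φ sin δ + cos φ cos δ sin H₀ = 1.7528×0.44151×0.34530 + 0.89726×0.93849×0.98348 = 0.267220 + 0.828159 = 1.095379.
Q̄ = (S₀/π) × [bracket] = (1361/π) × 1.095379 = 474.54 W/m².
— Configuration B (φ=+18.8°):
cos H₀ = −tan(+18.8°) tan(+20.200°) = -0.1253, H₀ = 1.6964 rad.
Bracket: H₀ sin φ sin δ + cos φ cos δ sin H₀ = 1.6964×0.32227×0.34530 + 0.94665×0.93849×0.99212 = 0.188775 + 0.881421 = 1.070196.
Q̄ = (S₀/π) × [bracket] = (1361/π) × 1.070196 = 463.63 W/m².
Ratio Q̄_A / Q̄_B = 474.54 / 463.63 = 1.024.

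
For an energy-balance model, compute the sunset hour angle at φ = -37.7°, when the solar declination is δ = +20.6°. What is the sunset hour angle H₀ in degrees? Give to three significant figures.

cos H₀ = −tan φ · tan δ = −tan(-37.7°) × tan(+20.600°) = 0.2905, so H₀ = 1.2760 rad = 73.11°.

H₀ = 73.1°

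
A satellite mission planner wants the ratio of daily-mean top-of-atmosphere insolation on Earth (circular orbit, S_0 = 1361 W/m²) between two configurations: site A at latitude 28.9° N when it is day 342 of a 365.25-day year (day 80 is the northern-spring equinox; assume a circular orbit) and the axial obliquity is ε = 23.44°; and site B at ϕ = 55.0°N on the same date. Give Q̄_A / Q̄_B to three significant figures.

— Configuration A (ϕ=+28.9°):
Solar longitude: L_s = 360° × (342 − 80)/365.25 = 258.234°.
sin δ = sin 23.44° × sin 258.234° = -0.38943, so δ = -22.919°.
cos h₀ = −tan(+28.9°) tan(-22.919°) = 0.2334, h₀ = 1.3352 rad.
Bracket: h₀ sin ϕ sin δ + cos ϕ cos δ sin h₀ = 1.3352×0.48328×-0.38943 + 0.87546×0.92106×0.97238 = -0.251290 + 0.784080 = 0.532790.
Q̄ = (S_0/π) × [bracket] = (1361/π) × 0.532790 = 230.82 W/m².
— Configuration B (ϕ=+55.0°):
cos h₀ = −tan(+55.0°) tan(-22.919°) = 0.6038, h₀ = 0.9225 rad.
Bracket: h₀ sin ϕ sin δ + cos ϕ cos δ sin h₀ = 0.9225×0.81915×-0.38943 + 0.57358×0.92106×0.79711 = -0.294279 + 0.421114 = 0.126835.
Q̄ = (S_0/π) × [bracket] = (1361/π) × 0.126835 = 54.947 W/m².
Ratio Q̄_A / Q̄_B = 230.82 / 54.947 = 4.201.

Q̄_A / Q̄_B ≈ 4.20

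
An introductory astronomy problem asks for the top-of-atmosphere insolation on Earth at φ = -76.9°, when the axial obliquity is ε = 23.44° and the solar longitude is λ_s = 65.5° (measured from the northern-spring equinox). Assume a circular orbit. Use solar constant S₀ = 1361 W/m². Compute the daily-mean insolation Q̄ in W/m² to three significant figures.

Q̄ ≈ 0.00 W/m²

Solar declination: sin δ = sin ε · sin λ_s = sin 23.44° × sin 65.5° = 0.36197, so δ = +21.221°.
cos H₀ = −tan(-76.9°) tan(+21.221°) = 1.6686 ≥ 1 ⇒ polar night, H₀ = 0 and Q̄ = 0.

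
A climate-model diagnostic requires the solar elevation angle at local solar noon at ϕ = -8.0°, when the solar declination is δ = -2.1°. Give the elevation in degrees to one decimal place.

84.1°

At local noon the hour angle is zero, so the zenith angle equals |ϕ − δ| = |-8.0° − (-2.100°)| = 5.900°.
Elevation = 90° − 5.900° = 84.1°.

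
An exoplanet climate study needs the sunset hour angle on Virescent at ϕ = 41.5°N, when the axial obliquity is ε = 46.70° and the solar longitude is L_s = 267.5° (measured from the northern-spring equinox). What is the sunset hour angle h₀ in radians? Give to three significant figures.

Solar declination: sin δ = sin ε · sin L_s = sin 46.70° × sin 267.5° = -0.72708, so δ = -46.642°.
cos h₀ = −tan ϕ · tan δ = −tan(+41.5°) × tan(-46.642°) = 0.9370, so h₀ = 0.3570 rad = 20.45°.

h₀ = 0.357 rad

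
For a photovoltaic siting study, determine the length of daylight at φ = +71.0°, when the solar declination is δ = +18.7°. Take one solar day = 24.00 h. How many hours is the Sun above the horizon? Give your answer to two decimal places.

cos H₀ = −tan φ · tan δ = −tan(+71.0°) × tan(+18.700°) = -0.9830, so H₀ = 2.9571 rad = 169.43°.
Daylight = 2H₀/(2π) × 24.00 h = (2.9571/π) × 24.00 = 22.59 h.

22.59 h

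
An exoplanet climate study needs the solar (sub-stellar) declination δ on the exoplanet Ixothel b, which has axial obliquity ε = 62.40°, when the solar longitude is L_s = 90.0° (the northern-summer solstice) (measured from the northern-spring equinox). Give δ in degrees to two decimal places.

sin δ = sin ε · sin L_s = sin 62.40° × sin 90.0° = 0.886204.
δ = arcsin(0.886204) = +62.40°.

δ = +62.40°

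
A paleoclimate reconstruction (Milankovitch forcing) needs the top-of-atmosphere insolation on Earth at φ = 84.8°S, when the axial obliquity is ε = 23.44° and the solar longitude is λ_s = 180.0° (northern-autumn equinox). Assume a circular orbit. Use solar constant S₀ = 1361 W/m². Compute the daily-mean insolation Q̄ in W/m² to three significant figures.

Q̄ ≈ 39.3 W/m²

Solar declination: sin δ = sin ε · sin λ_s = sin 23.44° × sin 180.0° = 0.00000, so δ = +0.000°.
cos H₀ = −tan(-84.8°) tan(+0.000°) = 0.0000, H₀ = 1.5708 rad.
Bracket: H₀ sin φ sin δ + cos φ cos δ sin H₀ = 1.5708×-0.99588×0.00000 + 0.09063×1.00000×1.00000 = -0.000000 + 0.090630 = 0.090630.
Q̄ = (S₀/π) × [bracket] = (1361/π) × 0.090630 = 39.26 W/m².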